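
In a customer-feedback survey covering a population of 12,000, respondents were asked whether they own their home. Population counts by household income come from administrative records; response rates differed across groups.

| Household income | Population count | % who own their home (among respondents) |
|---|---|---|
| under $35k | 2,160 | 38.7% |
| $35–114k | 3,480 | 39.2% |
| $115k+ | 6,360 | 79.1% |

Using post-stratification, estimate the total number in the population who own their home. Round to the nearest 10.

7,230

Apply each group's respondent rate to its population count:
  under $35k: 2,160 × 38.7% = 835.92
  $35–114k: 3,480 × 39.2% = 1364.16
  $115k+: 6,360 × 79.1% = 5030.76
Estimated total = 7230.84 → 7,230.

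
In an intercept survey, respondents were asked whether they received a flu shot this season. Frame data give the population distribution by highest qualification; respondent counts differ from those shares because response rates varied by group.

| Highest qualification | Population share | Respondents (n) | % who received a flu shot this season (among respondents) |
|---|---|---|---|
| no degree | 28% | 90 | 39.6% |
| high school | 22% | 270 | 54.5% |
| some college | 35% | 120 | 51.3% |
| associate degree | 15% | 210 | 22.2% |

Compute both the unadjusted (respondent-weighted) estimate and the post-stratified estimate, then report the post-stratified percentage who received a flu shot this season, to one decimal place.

44.4%

Unadjusted (pooled respondent) estimate weights by respondent counts:
  (90/690)×39.6 + (270/690)×54.5 + (120/690)×51.3 + (210/690)×22.2 = 42.1696%
Post-stratifying to population shares instead:
  0.28×39.6 + 0.22×54.5 + 0.35×51.3 + 0.15×22.2 = 44.363%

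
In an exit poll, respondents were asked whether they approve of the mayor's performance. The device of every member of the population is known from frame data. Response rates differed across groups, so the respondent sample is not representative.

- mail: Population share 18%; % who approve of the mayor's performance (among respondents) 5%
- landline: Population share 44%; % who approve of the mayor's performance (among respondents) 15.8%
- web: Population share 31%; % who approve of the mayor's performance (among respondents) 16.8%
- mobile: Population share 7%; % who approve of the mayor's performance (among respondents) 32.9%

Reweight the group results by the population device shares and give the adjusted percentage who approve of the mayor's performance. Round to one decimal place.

15.4%

Reweight to the known device distribution:
  mail: 0.18 × 5 = 0.9
  landline: 0.44 × 15.8 = 6.952
  web: 0.31 × 16.8 = 5.208
  mobile: 0.07 × 32.9 = 2.303
Post-stratified estimate = 15.363 → 15.4%.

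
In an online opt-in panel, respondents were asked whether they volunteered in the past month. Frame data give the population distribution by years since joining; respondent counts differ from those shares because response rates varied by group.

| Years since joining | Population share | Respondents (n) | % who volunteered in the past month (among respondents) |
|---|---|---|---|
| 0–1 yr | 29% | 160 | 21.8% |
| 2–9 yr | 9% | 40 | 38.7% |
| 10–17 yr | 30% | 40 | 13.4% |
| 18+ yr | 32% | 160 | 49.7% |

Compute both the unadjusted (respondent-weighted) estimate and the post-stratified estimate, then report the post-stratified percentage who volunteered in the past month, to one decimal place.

Naive respondent-only estimate (weights = respondent counts):
  (160/400)×21.8 + (40/400)×38.7 + (40/400)×13.4 + (160/400)×49.7 = 33.81%
Reweighting by population years since joining shares:
  0.29×21.8 + 0.09×38.7 + 0.3×13.4 + 0.32×49.7 = 29.729%

29.7%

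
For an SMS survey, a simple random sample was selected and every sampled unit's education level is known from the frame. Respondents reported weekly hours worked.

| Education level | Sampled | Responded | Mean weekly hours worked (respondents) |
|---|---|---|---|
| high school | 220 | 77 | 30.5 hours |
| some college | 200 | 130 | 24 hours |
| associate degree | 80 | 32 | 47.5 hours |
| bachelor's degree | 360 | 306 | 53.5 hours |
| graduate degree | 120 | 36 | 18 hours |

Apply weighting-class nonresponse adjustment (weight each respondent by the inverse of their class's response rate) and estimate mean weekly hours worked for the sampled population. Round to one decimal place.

37.5

Response rates by class: high school 77/220 = 35%, some college 130/200 = 65%, associate degree 32/80 = 40%, bachelor's degree 306/360 = 85%, graduate degree 36/120 = 30%.
Weighting each respondent by the inverse class response rate inflates each class back to its sampled size, so the class weight is n_sampled:
  high school: 220 × 30.5 = 6710
  some college: 200 × 24 = 4800
  associate degree: 80 × 47.5 = 3800
  bachelor's degree: 360 × 53.5 = 19,260
  graduate degree: 120 × 18 = 2160
Adjusted estimate = 36,730 / 980 = 37.4796 → 37.5.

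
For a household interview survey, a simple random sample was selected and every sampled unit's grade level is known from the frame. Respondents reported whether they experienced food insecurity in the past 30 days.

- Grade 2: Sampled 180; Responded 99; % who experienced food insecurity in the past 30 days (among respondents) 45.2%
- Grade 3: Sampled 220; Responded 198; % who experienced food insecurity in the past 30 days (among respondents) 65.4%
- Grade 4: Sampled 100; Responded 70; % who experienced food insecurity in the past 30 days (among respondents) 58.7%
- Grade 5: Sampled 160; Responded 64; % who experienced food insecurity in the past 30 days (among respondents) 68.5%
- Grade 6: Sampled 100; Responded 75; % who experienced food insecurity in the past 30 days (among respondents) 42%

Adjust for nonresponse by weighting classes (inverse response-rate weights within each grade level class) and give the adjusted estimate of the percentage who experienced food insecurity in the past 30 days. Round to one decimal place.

Class response rates: Grade 2 99/180 = 55%, Grade 3 198/220 = 90%, Grade 4 70/100 = 70%, Grade 5 64/160 = 40%, Grade 6 75/100 = 75%.
Weighting each respondent by the inverse class response rate inflates each class back to its sampled size, so the class weight is n_sampled:
  Grade 2: 180 × 45.2 = 8136
  Grade 3: 220 × 65.4 = 14388
  Grade 4: 100 × 58.7 = 5870
  Grade 5: 160 × 68.5 = 10,960
  Grade 6: 100 × 42 = 4200
Adjusted estimate = 43,554 / 760 = 57.3079 → 57.3%.

57.3%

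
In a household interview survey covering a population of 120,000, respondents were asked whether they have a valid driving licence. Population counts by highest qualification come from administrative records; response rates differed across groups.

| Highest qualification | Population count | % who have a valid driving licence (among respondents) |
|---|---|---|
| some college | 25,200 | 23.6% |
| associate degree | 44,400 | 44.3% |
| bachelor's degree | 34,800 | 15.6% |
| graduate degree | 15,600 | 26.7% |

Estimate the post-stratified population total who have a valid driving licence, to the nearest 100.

35,200

Each cell contributes its population count × the respondent rate:
  some college: 25,200 × 23.6% = 5947.2
  associate degree: 44,400 × 44.3% = 19669.2
  bachelor's degree: 34,800 × 15.6% = 5428.8
  graduate degree: 15,600 × 26.7% = 4165.2
Estimated total = 35210.4 → 35,200.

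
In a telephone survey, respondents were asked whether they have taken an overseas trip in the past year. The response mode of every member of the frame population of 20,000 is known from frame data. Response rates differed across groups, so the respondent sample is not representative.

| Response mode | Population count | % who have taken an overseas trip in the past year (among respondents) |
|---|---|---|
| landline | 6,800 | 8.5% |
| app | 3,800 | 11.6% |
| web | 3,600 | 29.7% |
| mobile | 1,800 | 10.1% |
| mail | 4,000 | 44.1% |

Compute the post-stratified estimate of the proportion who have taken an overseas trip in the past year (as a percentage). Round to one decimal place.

20.2%

Reweight to the known response mode distribution:
  landline: (6,800/20,000) × 8.5 = 2.89
  app: (3,800/20,000) × 11.6 = 2.204
  web: (3,600/20,000) × 29.7 = 5.346
  mobile: (1,800/20,000) × 10.1 = 0.909
  mail: (4,000/20,000) × 44.1 = 8.82
Post-stratified estimate = 20.169 → 20.2%.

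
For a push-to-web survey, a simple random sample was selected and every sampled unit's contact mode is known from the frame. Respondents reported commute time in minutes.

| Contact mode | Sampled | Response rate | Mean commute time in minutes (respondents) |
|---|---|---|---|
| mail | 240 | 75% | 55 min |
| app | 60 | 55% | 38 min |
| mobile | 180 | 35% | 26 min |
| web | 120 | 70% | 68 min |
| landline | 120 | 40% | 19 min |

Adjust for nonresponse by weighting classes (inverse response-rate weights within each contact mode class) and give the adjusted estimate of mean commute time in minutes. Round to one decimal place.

With weight = n_sampled/n_responded per class, the weighted class total is n_sampled:
  mail: 240 × 55 = 13,200
  app: 60 × 38 = 2280
  mobile: 180 × 26 = 4680
  web: 120 × 68 = 8160
  landline: 120 × 19 = 2280
Adjusted estimate = 30,600 / 720 = 42.5 → 42.5.

42.5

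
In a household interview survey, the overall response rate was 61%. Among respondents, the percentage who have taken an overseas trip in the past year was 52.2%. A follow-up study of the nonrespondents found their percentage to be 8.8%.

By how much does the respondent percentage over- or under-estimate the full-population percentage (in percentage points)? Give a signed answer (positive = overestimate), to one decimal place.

+16.9 percentage points

Nonresponse fraction = 1 − 0.61 = 0.39.
Bias = (nonresponse fraction) × (respondent percentage − nonrespondent percentage)
     = 0.39 × (52.2 − 8.8) = 0.39 × 43.4 = 16.926.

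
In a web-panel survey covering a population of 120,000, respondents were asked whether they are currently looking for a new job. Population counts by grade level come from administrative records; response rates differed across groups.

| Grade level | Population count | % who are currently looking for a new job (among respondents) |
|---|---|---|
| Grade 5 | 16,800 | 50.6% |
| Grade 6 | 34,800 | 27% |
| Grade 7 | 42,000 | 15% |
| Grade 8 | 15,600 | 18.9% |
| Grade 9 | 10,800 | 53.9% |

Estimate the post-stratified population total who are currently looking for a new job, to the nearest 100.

Each cell contributes its population count × the respondent rate:
  Grade 5: 16,800 × 50.6% = 8500.8
  Grade 6: 34,800 × 27% = 9396
  Grade 7: 42,000 × 15% = 6300
  Grade 8: 15,600 × 18.9% = 2948.4
  Grade 9: 10,800 × 53.9% = 5821.2
Estimated total = 32966.4 → 33,000.

33,000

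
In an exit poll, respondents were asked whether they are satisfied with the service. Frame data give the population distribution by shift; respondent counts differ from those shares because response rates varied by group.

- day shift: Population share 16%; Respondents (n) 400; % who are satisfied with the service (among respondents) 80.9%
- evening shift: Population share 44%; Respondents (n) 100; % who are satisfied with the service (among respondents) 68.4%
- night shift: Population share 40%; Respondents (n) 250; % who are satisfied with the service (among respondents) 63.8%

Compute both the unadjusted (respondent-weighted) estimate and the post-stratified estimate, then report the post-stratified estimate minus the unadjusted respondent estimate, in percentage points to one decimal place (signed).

Naive respondent-only estimate (weights = respondent counts):
  (400/750)×80.9 + (100/750)×68.4 + (250/750)×63.8 = 73.5333%
Reweighting by population shift shares:
  0.16×80.9 + 0.44×68.4 + 0.4×63.8 = 68.56%
Difference = 68.56 − 73.5333 = -4.9733 pp.

-5.0 percentage points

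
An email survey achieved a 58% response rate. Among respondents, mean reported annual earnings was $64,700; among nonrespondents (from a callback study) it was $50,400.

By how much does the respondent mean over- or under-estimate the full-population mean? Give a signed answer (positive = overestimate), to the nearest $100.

+$6,000

Nonresponse fraction = 1 − 0.58 = 0.42.
Bias = (nonresponse fraction) × (respondent mean − nonrespondent mean)
     = 0.42 × (64,700 − 50,400) = 0.42 × 14,300 = 6006.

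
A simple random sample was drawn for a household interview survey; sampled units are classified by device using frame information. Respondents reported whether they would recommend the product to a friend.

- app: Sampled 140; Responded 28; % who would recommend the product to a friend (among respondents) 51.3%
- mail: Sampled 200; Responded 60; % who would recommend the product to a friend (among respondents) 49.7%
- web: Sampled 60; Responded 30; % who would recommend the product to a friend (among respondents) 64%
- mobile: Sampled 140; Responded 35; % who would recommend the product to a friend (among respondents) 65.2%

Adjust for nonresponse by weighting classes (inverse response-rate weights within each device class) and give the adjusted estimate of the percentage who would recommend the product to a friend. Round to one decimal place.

Response rates by class: app 28/140 = 20%, mail 60/200 = 30%, web 30/60 = 50%, mobile 35/140 = 25%.
Each respondent's weight = sampled/responded in their class; summing within a class gives n_sampled, so:
  app: 140 × 51.3 = 7182
  mail: 200 × 49.7 = 9940
  web: 60 × 64 = 3840
  mobile: 140 × 65.2 = 9128
Adjusted estimate = 30,090 / 540 = 55.7222 → 55.7%.

55.7%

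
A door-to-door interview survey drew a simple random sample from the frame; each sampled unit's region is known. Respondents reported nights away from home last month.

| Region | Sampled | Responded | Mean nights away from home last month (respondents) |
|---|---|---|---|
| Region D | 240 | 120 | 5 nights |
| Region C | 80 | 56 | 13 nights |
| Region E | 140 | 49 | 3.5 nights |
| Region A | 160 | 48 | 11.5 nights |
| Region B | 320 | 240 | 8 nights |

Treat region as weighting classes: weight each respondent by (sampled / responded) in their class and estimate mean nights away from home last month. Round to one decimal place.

Class response rates: Region D 120/240 = 50%, Region C 56/80 = 70%, Region E 49/140 = 35%, Region A 48/160 = 30%, Region B 240/320 = 75%.
With weight = n_sampled/n_responded per class, the weighted class total is n_sampled:
  Region D: 240 × 5 = 1200
  Region C: 80 × 13 = 1040
  Region E: 140 × 3.5 = 490
  Region A: 160 × 11.5 = 1840
  Region B: 320 × 8 = 2560
Adjusted estimate = 7130 / 940 = 7.58511 → 7.6.

7.6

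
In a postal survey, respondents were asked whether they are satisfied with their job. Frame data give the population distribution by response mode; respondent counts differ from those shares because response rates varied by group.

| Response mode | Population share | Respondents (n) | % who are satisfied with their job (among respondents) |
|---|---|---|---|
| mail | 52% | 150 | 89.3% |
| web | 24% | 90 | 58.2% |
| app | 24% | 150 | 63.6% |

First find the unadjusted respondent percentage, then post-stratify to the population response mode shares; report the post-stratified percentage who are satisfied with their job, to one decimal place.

Naive respondent-only estimate (weights = respondent counts):
  (150/390)×89.3 + (90/390)×58.2 + (150/390)×63.6 = 72.2385%
Post-stratified estimate weights by population shares:
  0.52×89.3 + 0.24×58.2 + 0.24×63.6 = 75.668%

75.7%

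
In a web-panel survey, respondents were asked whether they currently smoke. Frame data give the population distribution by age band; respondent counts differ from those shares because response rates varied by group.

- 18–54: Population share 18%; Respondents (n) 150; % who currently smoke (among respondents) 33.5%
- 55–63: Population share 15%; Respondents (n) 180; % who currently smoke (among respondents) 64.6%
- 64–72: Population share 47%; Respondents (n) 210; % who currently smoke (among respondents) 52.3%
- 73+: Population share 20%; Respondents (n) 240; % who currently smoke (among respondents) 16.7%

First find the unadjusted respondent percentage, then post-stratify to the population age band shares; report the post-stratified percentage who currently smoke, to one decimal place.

Without adjustment, the pooled respondent share is:
  (150/780)×33.5 + (180/780)×64.6 + (210/780)×52.3 + (240/780)×16.7 = 40.5692%
Reweighting by population age band shares:
  0.18×33.5 + 0.15×64.6 + 0.47×52.3 + 0.2×16.7 = 43.641%

43.6%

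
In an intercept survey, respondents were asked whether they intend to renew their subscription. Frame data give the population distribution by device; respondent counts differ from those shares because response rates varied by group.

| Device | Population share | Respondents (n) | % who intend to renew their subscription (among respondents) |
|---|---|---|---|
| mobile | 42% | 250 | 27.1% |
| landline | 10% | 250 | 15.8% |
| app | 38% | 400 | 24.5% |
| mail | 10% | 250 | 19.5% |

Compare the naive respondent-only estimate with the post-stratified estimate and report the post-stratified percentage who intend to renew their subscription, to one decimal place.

24.2%

Without adjustment, the pooled respondent share is:
  (250/1150)×27.1 + (250/1150)×15.8 + (400/1150)×24.5 + (250/1150)×19.5 = 22.087%
Post-stratifying to population shares instead:
  0.42×27.1 + 0.1×15.8 + 0.38×24.5 + 0.1×19.5 = 24.222%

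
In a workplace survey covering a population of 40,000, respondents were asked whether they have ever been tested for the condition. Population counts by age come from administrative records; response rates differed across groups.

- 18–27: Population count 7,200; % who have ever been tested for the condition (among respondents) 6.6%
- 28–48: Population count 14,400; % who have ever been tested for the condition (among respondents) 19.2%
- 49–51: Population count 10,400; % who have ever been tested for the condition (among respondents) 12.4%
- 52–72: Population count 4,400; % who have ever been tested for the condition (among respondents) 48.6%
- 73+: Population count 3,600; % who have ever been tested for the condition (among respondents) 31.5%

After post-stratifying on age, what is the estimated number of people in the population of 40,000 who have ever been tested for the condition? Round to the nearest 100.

7,800

Each cell contributes its population count × the respondent rate:
  18–27: 7,200 × 6.6% = 475.2
  28–48: 14,400 × 19.2% = 2764.8
  49–51: 10,400 × 12.4% = 1289.6
  52–72: 4,400 × 48.6% = 2138.4
  73+: 3,600 × 31.5% = 1134
Estimated total = 7802 → 7,800.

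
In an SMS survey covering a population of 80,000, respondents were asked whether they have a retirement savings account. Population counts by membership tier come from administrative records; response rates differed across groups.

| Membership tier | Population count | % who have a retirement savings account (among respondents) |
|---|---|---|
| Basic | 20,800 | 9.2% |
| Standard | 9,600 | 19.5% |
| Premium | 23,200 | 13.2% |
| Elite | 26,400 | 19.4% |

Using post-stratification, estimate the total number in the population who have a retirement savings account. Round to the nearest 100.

12,000

Apply each group's respondent rate to its population count:
  Basic: 20,800 × 9.2% = 1913.6
  Standard: 9,600 × 19.5% = 1872
  Premium: 23,200 × 13.2% = 3062.4
  Elite: 26,400 × 19.4% = 5121.6
Estimated total = 11969.6 → 12,000.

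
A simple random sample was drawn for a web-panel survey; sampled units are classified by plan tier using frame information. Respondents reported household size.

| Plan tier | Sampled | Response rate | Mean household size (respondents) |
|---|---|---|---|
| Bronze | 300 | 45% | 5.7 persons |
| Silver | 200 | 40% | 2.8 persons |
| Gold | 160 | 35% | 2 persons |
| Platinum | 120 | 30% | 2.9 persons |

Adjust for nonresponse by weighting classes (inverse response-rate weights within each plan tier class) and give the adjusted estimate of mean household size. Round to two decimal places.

3.77

With weight = n_sampled/n_responded per class, the weighted class total is n_sampled:
  Bronze: 300 × 5.7 = 1710
  Silver: 200 × 2.8 = 560
  Gold: 160 × 2 = 320
  Platinum: 120 × 2.9 = 348
Adjusted estimate = 2938 / 780 = 3.76667 → 3.77.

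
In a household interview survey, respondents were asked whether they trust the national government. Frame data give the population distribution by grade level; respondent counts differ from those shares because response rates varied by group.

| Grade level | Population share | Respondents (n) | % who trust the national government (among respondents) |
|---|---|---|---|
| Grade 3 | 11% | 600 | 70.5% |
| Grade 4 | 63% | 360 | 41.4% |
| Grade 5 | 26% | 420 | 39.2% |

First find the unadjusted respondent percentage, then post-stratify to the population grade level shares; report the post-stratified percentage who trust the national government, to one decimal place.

44.0%

Without adjustment, the pooled respondent share is:
  (600/1380)×70.5 + (360/1380)×41.4 + (420/1380)×39.2 = 53.3826%
Reweighting by population grade level shares:
  0.11×70.5 + 0.63×41.4 + 0.26×39.2 = 44.029%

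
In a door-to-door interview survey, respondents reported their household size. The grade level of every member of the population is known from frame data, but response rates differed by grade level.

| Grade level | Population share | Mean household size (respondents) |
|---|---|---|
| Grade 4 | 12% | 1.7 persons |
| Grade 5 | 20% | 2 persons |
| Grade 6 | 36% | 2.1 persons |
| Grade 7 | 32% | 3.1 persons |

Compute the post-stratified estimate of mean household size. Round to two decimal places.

Each cell contributes population-share × respondent value:
  Grade 4: 0.12 × 1.7 = 0.204
  Grade 5: 0.2 × 2 = 0.4
  Grade 6: 0.36 × 2.1 = 0.756
  Grade 7: 0.32 × 3.1 = 0.992
Post-stratified estimate = 2.352 → 2.35.

2.35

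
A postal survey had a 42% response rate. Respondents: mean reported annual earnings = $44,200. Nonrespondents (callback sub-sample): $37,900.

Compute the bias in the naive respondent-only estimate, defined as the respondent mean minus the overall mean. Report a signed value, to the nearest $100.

Nonresponse fraction = 1 − 0.42 = 0.58.
Bias = (nonresponse fraction) × (respondent mean − nonrespondent mean)
     = 0.58 × (44,200 − 37,900) = 0.58 × 6300 = 3654.

+$3,700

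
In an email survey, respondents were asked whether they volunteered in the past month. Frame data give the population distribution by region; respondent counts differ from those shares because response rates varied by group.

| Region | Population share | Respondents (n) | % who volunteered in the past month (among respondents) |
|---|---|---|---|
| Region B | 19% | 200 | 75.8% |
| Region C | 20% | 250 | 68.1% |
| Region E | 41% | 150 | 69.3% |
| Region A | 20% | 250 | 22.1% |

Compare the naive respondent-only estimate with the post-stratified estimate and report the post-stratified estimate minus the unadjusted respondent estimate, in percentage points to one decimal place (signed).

+4.3 percentage points

Unadjusted (pooled respondent) estimate weights by respondent counts:
  (200/850)×75.8 + (250/850)×68.1 + (150/850)×69.3 + (250/850)×22.1 = 56.5941%
Reweighting by population region shares:
  0.19×75.8 + 0.2×68.1 + 0.41×69.3 + 0.2×22.1 = 60.855%
Difference = 60.855 − 56.5941 = 4.2609 pp.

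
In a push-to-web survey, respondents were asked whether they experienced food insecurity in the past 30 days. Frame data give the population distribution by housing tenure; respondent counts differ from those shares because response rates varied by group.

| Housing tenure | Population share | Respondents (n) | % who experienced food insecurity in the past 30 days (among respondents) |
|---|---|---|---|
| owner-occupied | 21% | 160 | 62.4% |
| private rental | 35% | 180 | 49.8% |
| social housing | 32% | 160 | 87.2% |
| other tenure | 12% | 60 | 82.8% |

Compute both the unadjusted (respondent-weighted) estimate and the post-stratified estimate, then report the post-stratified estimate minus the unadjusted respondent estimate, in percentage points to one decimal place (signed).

Naive respondent-only estimate (weights = respondent counts):
  (160/560)×62.4 + (180/560)×49.8 + (160/560)×87.2 + (60/560)×82.8 = 67.6214%
Post-stratified estimate weights by population shares:
  0.21×62.4 + 0.35×49.8 + 0.32×87.2 + 0.12×82.8 = 68.374%
Difference = 68.374 − 67.6214 = 0.7526 pp.

+0.8 percentage points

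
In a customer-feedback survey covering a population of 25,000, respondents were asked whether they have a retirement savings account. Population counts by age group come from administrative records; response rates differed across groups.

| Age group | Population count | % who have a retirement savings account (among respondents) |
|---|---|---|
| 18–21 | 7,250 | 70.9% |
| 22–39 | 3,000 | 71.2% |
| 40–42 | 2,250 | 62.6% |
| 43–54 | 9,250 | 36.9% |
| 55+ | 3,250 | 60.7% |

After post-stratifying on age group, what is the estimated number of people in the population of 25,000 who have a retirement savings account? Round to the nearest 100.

Apply each group's respondent rate to its population count:
  18–21: 7,250 × 70.9% = 5140.25
  22–39: 3,000 × 71.2% = 2136
  40–42: 2,250 × 62.6% = 1408.5
  43–54: 9,250 × 36.9% = 3413.25
  55+: 3,250 × 60.7% = 1972.75
Estimated total = 14070.8 → 14,100.

14,100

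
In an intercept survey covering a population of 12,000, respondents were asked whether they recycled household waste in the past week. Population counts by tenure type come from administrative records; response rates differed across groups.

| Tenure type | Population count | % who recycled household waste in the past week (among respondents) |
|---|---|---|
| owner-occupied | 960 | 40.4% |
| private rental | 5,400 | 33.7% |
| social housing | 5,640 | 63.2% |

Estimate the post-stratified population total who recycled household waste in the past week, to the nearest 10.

5,770

Each cell contributes its population count × the respondent rate:
  owner-occupied: 960 × 40.4% = 387.84
  private rental: 5,400 × 33.7% = 1819.8
  social housing: 5,640 × 63.2% = 3564.48
Estimated total = 5772.12 → 5,770.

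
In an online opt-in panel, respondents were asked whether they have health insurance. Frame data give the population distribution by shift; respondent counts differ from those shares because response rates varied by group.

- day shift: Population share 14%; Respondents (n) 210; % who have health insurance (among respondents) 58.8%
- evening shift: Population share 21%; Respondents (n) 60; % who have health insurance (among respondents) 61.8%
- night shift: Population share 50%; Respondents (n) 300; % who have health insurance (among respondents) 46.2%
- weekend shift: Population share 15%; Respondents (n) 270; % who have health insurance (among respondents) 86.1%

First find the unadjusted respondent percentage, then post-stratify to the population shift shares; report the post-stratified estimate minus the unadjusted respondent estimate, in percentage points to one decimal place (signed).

-6.1 percentage points

Unadjusted (pooled respondent) estimate weights by respondent counts:
  (210/840)×58.8 + (60/840)×61.8 + (300/840)×46.2 + (270/840)×86.1 = 63.2893%
Reweighting by population shift shares:
  0.14×58.8 + 0.21×61.8 + 0.5×46.2 + 0.15×86.1 = 57.225%
Difference = 57.225 − 63.2893 = -6.0643 pp.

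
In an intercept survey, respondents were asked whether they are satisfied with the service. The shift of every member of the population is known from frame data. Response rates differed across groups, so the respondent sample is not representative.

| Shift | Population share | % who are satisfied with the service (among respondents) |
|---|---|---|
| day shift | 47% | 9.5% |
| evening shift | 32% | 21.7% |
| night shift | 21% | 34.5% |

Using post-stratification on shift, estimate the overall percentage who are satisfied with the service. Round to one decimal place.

Each cell contributes population-share × respondent value:
  day shift: 0.47 × 9.5 = 4.465
  evening shift: 0.32 × 21.7 = 6.944
  night shift: 0.21 × 34.5 = 7.245
Post-stratified estimate = 18.654 → 18.7%.

18.7%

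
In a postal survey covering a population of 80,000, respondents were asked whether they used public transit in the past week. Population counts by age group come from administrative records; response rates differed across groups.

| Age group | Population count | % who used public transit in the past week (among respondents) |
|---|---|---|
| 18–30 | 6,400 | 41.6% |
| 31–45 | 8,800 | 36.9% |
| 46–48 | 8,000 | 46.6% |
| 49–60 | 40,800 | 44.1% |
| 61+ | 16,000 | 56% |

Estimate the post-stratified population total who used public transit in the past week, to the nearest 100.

Apply each group's respondent rate to its population count:
  18–30: 6,400 × 41.6% = 2662.4
  31–45: 8,800 × 36.9% = 3247.2
  46–48: 8,000 × 46.6% = 3728
  49–60: 40,800 × 44.1% = 17992.8
  61+: 16,000 × 56% = 8960
Estimated total = 36590.4 → 36,600.

36,600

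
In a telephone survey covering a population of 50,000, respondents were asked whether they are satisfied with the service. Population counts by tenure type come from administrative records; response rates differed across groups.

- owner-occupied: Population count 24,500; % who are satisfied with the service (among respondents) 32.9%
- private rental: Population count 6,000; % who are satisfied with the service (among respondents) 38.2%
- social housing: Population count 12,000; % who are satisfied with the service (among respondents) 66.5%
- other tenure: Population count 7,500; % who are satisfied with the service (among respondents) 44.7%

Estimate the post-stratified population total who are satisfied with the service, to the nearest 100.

21,700

Apply each group's respondent rate to its population count:
  owner-occupied: 24,500 × 32.9% = 8060.5
  private rental: 6,000 × 38.2% = 2292
  social housing: 12,000 × 66.5% = 7980
  other tenure: 7,500 × 44.7% = 3352.5
Estimated total = 21,685 → 21,700.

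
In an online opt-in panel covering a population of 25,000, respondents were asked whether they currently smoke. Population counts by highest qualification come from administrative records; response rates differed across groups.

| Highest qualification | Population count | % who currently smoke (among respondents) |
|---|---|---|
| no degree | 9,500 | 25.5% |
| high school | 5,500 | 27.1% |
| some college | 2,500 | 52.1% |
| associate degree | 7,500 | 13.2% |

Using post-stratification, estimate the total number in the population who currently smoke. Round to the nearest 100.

Each cell contributes its population count × the respondent rate:
  no degree: 9,500 × 25.5% = 2422.5
  high school: 5,500 × 27.1% = 1490.5
  some college: 2,500 × 52.1% = 1302.5
  associate degree: 7,500 × 13.2% = 990
Estimated total = 6205.5 → 6,200.

6,200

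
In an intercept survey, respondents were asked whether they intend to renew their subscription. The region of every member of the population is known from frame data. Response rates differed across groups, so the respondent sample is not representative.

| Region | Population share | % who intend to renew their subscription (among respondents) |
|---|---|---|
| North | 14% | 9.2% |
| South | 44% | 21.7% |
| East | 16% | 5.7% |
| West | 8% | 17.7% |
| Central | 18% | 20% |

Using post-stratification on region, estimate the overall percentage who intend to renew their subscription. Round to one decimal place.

16.8%

Weight each group's respondent value by its population share:
  North: 0.14 × 9.2 = 1.288
  South: 0.44 × 21.7 = 9.548
  East: 0.16 × 5.7 = 0.912
  West: 0.08 × 17.7 = 1.416
  Central: 0.18 × 20 = 3.6
Post-stratified estimate = 16.764 → 16.8%.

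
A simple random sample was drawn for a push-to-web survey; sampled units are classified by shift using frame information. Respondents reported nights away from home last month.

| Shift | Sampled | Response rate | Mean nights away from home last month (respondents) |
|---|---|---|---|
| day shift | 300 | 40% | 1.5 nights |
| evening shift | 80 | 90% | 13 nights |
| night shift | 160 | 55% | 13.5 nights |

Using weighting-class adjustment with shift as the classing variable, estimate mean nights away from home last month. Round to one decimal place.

Inverse-response-rate weighting restores each class to its sampled count, so class totals weight by n_sampled:
  day shift: 300 × 1.5 = 450
  evening shift: 80 × 13 = 1040
  night shift: 160 × 13.5 = 2160
Adjusted estimate = 3650 / 540 = 6.75926 → 6.8.

6.8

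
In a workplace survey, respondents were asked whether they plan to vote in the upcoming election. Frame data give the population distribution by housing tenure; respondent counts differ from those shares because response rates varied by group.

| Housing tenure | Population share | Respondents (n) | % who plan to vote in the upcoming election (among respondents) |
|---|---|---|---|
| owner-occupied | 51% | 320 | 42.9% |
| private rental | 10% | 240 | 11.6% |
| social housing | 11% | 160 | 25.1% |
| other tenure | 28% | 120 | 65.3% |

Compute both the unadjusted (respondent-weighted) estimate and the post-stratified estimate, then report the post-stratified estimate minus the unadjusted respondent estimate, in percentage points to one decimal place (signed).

+10.3 percentage points

Naive respondent-only estimate (weights = respondent counts):
  (320/840)×42.9 + (240/840)×11.6 + (160/840)×25.1 + (120/840)×65.3 = 33.7667%
Post-stratified estimate weights by population shares:
  0.51×42.9 + 0.1×11.6 + 0.11×25.1 + 0.28×65.3 = 44.084%
Difference = 44.084 − 33.7667 = 10.3173 pp.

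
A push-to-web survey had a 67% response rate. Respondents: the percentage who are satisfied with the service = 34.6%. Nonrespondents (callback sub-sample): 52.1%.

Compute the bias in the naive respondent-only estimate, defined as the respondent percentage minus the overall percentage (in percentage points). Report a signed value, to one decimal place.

Nonresponse fraction = 1 − 0.67 = 0.33.
Bias = (nonresponse fraction) × (respondent percentage − nonrespondent percentage)
     = 0.33 × (34.6 − 52.1) = 0.33 × -17.5 = -5.775.

-5.8 percentage points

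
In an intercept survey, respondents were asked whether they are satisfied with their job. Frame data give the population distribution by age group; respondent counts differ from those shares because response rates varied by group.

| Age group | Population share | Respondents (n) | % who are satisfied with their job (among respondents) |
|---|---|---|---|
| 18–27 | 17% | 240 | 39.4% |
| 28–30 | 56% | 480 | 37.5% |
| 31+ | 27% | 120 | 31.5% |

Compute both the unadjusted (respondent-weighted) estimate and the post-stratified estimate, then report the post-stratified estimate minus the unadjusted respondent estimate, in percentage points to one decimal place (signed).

-1.0 percentage points

Without adjustment, the pooled respondent share is:
  (240/840)×39.4 + (480/840)×37.5 + (120/840)×31.5 = 37.1857%
Post-stratifying to population shares instead:
  0.17×39.4 + 0.56×37.5 + 0.27×31.5 = 36.203%
Difference = 36.203 − 37.1857 = -0.9827 pp.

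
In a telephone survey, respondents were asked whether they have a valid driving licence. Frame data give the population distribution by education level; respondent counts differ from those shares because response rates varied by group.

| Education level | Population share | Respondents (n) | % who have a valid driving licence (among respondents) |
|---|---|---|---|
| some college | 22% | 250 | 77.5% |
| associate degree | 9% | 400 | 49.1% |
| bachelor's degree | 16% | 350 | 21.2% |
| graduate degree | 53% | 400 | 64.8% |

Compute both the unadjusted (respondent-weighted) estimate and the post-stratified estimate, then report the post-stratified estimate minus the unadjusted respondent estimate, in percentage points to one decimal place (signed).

Without adjustment, the pooled respondent share is:
  (250/1400)×77.5 + (400/1400)×49.1 + (350/1400)×21.2 + (400/1400)×64.8 = 51.6821%
Reweighting by population education level shares:
  0.22×77.5 + 0.09×49.1 + 0.16×21.2 + 0.53×64.8 = 59.205%
Difference = 59.205 − 51.6821 = 7.5229 pp.

+7.5 percentage points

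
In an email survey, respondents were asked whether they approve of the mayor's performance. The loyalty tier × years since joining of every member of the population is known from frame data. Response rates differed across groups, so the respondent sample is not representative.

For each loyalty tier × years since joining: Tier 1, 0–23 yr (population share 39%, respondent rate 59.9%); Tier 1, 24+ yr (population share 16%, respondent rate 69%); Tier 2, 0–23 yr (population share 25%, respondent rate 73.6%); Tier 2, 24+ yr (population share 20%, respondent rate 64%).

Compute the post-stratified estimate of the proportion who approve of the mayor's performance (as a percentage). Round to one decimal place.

Post-stratification weights by population share, not respondent share:
  Tier 1, 0–23 yr: 0.39 × 59.9 = 23.361
  Tier 1, 24+ yr: 0.16 × 69 = 11.04
  Tier 2, 0–23 yr: 0.25 × 73.6 = 18.4
  Tier 2, 24+ yr: 0.2 × 64 = 12.8
Post-stratified estimate = 65.601 → 65.6%.

65.6%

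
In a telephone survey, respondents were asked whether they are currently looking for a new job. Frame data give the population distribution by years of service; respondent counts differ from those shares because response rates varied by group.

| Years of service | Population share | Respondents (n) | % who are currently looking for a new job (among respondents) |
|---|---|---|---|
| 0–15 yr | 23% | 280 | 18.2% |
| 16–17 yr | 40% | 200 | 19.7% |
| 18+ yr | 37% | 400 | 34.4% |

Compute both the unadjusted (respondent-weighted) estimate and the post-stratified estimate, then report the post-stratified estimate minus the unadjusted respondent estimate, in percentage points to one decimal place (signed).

Unadjusted (pooled respondent) estimate weights by respondent counts:
  (280/880)×18.2 + (200/880)×19.7 + (400/880)×34.4 = 25.9045%
Reweighting by population years of service shares:
  0.23×18.2 + 0.4×19.7 + 0.37×34.4 = 24.794%
Difference = 24.794 − 25.9045 = -1.1105 pp.

-1.1 percentage points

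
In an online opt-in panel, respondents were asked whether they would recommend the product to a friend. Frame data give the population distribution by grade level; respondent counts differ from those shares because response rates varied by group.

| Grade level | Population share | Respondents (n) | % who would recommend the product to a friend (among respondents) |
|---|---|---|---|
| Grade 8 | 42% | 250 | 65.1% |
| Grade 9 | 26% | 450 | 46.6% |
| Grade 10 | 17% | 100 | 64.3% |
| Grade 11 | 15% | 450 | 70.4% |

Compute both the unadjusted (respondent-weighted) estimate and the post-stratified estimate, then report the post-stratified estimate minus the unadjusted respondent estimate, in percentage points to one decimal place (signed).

Without adjustment, the pooled respondent share is:
  (250/1250)×65.1 + (450/1250)×46.6 + (100/1250)×64.3 + (450/1250)×70.4 = 60.284%
Post-stratified estimate weights by population shares:
  0.42×65.1 + 0.26×46.6 + 0.17×64.3 + 0.15×70.4 = 60.949%
Difference = 60.949 − 60.284 = 0.665 pp.

+0.7 percentage points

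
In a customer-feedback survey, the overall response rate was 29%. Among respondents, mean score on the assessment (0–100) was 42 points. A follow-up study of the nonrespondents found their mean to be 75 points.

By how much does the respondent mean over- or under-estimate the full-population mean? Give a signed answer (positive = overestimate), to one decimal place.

Nonresponse fraction = 1 − 0.29 = 0.71.
Bias = (nonresponse fraction) × (respondent mean − nonrespondent mean)
     = 0.71 × (42 − 75) = 0.71 × -33 = -23.43.

-23.4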